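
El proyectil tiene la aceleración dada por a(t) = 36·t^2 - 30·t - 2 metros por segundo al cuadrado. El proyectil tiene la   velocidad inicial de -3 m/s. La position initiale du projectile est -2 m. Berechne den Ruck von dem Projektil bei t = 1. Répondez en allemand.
Wir müssen unsere Gleichung für die Beschleunigung a(t) = 36·t^2 - 30·t - 2 1-mal ableiten. Die Ableitung von der Beschleunigung ergibt den Ruck: j(t) = 72·t - 30. Aus der Gleichung für den Ruck j(t) = 72·t - 30, setzen wir t = 1 ein und erhalten j = 42.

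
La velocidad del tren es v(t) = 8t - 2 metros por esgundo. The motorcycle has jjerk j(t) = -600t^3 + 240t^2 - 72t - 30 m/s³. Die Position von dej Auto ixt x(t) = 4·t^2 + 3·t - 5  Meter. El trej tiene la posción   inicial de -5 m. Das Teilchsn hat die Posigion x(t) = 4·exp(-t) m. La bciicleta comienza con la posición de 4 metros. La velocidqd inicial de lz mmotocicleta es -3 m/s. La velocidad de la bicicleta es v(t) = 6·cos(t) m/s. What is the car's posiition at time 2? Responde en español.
Usando x(t) = 4·t^2 + 3·t - 5 y sustituyendo t = 2, encontramos x = 17.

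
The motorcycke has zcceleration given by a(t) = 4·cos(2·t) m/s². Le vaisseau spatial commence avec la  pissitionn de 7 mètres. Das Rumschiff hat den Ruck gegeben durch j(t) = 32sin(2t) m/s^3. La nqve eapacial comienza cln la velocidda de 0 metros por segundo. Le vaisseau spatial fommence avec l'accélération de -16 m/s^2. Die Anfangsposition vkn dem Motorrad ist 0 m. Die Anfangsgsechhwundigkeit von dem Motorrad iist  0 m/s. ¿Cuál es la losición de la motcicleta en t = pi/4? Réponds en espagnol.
Para resolver esto, necesitamos tomar 2 integrales de nuestra ecuación de la aceleración a(t) = 4·cos(2·t). La integral de la aceleración es la velocidad. Usando v(0) = 0, obtenemos v(t) = 2·sin(2·t). La integral de la velocidad, con x(0) = 0, da la posición: x(t) = 1 - cos(2·t). De la ecuación de la posición x(t) = 1 - cos(2·t), sustituimos t = pi/4 para obtener x = 1.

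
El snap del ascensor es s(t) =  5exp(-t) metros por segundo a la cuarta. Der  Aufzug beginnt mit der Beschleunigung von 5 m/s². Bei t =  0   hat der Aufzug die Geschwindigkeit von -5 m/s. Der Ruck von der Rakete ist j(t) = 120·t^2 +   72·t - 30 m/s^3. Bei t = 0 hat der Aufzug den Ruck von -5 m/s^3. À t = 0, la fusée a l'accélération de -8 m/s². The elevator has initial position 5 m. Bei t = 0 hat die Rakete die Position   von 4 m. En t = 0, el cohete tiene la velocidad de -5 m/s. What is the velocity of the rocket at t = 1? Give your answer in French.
Pour résoudre ceci, nous devons prendre 2 primitives de notre équation du jerk j(t) = 120·t^2 + 72·t - 30. La primitive du jerk, avec a(0) = -8, donne l'accélération: a(t) = 40·t^3 + 36·t^2 - 30·t - 8. L'intégrale de l'accélération est la vitesse. En utilisant v(0) = -5, nous obtenons v(t) = 10·t^4 + 12·t^3 - 15·t^2 - 8·t - 5. De l'équation de la vitesse v(t) = 10·t^4 + 12·t^3 - 15·t^2 - 8·t - 5, nous substituons t = 1 pour obtenir v = -6.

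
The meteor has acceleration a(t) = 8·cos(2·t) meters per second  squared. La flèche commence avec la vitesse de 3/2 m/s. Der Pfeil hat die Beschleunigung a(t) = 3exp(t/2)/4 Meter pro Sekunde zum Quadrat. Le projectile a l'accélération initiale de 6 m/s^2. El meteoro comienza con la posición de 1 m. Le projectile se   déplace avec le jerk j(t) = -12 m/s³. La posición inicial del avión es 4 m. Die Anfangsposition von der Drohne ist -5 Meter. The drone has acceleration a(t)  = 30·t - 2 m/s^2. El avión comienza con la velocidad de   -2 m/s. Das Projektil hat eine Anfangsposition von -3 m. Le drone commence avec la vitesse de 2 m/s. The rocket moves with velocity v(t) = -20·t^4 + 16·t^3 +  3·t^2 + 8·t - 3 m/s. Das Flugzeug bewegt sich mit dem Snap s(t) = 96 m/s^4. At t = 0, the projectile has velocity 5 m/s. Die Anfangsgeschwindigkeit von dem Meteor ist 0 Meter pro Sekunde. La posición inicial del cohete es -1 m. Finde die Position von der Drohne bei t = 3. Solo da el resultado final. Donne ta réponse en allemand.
Die Antwort ist 127.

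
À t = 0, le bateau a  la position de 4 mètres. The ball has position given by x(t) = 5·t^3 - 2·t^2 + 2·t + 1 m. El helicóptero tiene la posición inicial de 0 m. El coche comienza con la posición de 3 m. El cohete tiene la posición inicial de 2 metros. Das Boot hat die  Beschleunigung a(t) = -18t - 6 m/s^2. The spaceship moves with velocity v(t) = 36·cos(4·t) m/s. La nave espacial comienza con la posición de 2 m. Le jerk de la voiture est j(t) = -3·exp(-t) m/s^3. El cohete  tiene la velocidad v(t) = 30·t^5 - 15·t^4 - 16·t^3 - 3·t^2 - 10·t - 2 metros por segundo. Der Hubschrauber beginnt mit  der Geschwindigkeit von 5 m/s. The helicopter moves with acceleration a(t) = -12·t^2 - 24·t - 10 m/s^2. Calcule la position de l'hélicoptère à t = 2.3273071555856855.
En partant de l'accélération a(t) = -12·t^2 - 24·t - 10, nous prenons 2 intégrales. La primitive de l'accélération, avec v(0) = 5, donne la vitesse: v(t) = -4·t^3 - 12·t^2 - 10·t + 5. L'intégrale de la vitesse, avec x(0) = 0, donne la position: x(t) = -t^4 - 4·t^3 - 5·t^2 + 5·t. De l'équation de la position x(t) = -t^4 - 4·t^3 - 5·t^2 + 5·t, nous substituons t = 2.3273071555856855 pour obtenir x = -95.2043181243609.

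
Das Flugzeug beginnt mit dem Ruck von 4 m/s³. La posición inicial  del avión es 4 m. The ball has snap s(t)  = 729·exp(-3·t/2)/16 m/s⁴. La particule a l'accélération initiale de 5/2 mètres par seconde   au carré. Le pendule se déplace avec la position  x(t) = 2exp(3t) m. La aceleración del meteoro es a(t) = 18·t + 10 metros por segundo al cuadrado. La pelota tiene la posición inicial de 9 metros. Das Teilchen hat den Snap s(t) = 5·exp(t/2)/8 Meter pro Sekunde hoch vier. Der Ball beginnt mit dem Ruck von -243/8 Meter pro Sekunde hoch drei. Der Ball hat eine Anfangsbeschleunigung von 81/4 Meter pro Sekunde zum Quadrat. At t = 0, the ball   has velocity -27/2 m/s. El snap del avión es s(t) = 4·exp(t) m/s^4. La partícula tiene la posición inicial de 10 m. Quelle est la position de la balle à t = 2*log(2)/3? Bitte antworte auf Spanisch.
Para resolver esto, necesitamos tomar 4 integrales de nuestra ecuación del snap s(t) = 729·exp(-3·t/2)/16. Integrando el snap y usando la condición inicial j(0) = -243/8, obtenemos j(t) = -243·exp(-3·t/2)/8. La integral de la sacudida, con a(0) = 81/4, da la aceleración: a(t) = 81·exp(-3·t/2)/4. Tomando ∫a(t)dt y aplicando v(0) = -27/2, encontramos v(t) = -27·exp(-3·t/2)/2. Integrando la velocidad y usando la condición inicial x(0) = 9, obtenemos x(t) = 9·exp(-3·t/2). Tenemos la posición x(t) = 9·exp(-3·t/2). Sustituyendo t = 2*log(2)/3: x(2*log(2)/3) = 9/2.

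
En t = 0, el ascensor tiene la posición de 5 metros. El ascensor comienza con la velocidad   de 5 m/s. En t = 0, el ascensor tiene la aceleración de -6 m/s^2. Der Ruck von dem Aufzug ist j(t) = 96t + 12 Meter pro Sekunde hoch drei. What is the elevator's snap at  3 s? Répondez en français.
En partant du jerk j(t) = 96·t + 12, nous prenons 1 dérivée. En prenant d/dt de j(t), nous trouvons s(t) = 96. De l'équation du snap s(t) = 96, nous substituons t = 3 pour obtenir s = 96.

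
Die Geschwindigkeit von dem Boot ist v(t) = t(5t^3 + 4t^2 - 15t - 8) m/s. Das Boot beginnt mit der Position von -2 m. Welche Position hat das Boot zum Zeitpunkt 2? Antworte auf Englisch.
We need to integrate our velocity equation v(t) = t·(5·t^3 + 4·t^2 - 15·t - 8) 1 time. The integral of velocity is position. Using x(0) = -2, we get x(t) = t^5 + t^4 - 5·t^3 - 4·t^2 - 2. We have position x(t) = t^5 + t^4 - 5·t^3 - 4·t^2 - 2. Substituting t = 2: x(2) = -10.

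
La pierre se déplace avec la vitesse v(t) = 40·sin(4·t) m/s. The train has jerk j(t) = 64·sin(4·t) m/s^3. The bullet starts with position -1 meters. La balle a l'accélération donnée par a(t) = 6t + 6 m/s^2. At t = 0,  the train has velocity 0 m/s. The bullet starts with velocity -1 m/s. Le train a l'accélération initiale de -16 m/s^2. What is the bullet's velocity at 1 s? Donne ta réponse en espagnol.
Debemos encontrar la antiderivada de nuestra ecuación de la aceleración a(t) = 6·t + 6 1 vez. Integrando la aceleración y usando la condición inicial v(0) = -1, obtenemos v(t) = 3·t^2 + 6·t - 1. De la ecuación de la velocidad v(t) = 3·t^2 + 6·t - 1, sustituimos t = 1 para obtener v = 8.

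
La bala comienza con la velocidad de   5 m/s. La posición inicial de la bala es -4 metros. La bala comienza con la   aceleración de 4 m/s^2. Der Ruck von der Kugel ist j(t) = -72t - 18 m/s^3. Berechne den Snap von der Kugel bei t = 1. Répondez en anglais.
To solve this, we need to take 1 derivative of our jerk equation j(t) = -72·t - 18. Taking d/dt of j(t), we find s(t) = -72. From the given snap equation s(t) = -72, we substitute t = 1 to get s = -72.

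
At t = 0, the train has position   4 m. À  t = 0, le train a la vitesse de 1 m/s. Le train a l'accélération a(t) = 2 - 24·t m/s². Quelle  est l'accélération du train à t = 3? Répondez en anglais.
We have acceleration a(t) = 2 - 24·t. Substituting t = 3: a(3) = -70.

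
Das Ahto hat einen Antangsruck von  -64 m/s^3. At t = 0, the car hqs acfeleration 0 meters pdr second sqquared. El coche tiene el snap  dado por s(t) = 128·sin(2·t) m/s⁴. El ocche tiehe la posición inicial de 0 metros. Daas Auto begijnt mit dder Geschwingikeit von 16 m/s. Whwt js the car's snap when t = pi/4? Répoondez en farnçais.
En utilisant s(t) = 128·sin(2·t) et en substituant t = pi/4, nous trouvons s = 128.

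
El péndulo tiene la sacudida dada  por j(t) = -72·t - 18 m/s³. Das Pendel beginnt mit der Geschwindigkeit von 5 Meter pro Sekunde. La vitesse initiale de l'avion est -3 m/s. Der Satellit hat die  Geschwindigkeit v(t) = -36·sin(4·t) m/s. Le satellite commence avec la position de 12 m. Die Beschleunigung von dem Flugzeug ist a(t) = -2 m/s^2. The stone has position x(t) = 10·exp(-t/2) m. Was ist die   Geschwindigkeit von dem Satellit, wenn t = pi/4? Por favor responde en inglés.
We have velocity v(t) = -36·sin(4·t). Substituting t = pi/4: v(pi/4) = 0.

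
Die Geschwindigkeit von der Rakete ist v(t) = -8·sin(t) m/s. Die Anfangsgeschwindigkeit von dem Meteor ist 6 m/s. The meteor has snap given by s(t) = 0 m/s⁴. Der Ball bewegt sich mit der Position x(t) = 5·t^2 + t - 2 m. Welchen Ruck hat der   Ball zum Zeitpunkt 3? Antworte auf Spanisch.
Debemos derivar nuestra ecuación de la posición x(t) = 5·t^2 + t - 2 3 veces. La derivada de la posición da la velocidad: v(t) = 10·t + 1. La derivada de la velocidad da la aceleración: a(t) = 10. La derivada de la aceleración da la sacudida: j(t) = 0. De la ecuación de la sacudida j(t) = 0, sustituimos t = 3 para obtener j = 0.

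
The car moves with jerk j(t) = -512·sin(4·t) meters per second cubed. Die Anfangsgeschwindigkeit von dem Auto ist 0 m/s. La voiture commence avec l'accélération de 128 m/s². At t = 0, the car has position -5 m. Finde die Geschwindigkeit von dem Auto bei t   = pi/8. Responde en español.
Necesitamos integrar nuestra ecuación de la sacudida j(t) = -512·sin(4·t) 2 veces. Tomando ∫j(t)dt y aplicando a(0) = 128, encontramos a(t) = 128·cos(4·t). Tomando ∫a(t)dt y aplicando v(0) = 0, encontramos v(t) = 32·sin(4·t). De la ecuación de la velocidad v(t) = 32·sin(4·t), sustituimos t = pi/8 para obtener v = 32.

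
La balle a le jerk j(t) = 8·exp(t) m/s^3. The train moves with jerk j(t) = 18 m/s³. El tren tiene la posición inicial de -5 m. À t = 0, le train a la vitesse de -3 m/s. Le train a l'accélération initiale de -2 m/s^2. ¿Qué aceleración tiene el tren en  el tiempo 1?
Necesitamos integrar nuestra ecuación de la sacudida j(t) = 18 1 vez. La antiderivada de la sacudida, con a(0) = -2, da la aceleración: a(t) = 18·t - 2. Tenemos la aceleración a(t) = 18·t - 2. Sustituyendo t = 1: a(1) = 16.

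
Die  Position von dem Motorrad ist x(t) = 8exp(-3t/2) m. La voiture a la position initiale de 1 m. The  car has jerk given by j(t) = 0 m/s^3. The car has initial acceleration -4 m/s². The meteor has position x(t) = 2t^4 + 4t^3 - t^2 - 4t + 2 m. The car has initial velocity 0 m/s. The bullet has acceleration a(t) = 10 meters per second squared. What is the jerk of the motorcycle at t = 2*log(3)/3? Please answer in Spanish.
Debemos derivar nuestra ecuación de la posición x(t) = 8·exp(-3·t/2) 3 veces. Tomando d/dt de x(t), encontramos v(t) = -12·exp(-3·t/2). La derivada de la velocidad da la aceleración: a(t) = 18·exp(-3·t/2). La derivada de la aceleración da la sacudida: j(t) = -27·exp(-3·t/2). Tenemos la sacudida j(t) = -27·exp(-3·t/2). Sustituyendo t = 2*log(3)/3: j(2*log(3)/3) = -9.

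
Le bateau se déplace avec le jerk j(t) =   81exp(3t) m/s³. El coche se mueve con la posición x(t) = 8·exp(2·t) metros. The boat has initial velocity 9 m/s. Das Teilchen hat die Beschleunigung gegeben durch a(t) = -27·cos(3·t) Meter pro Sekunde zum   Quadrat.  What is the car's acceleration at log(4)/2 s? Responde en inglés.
To solve this, we need to take 2 derivatives of our position equation x(t) = 8·exp(2·t). The derivative of position gives velocity: v(t) = 16·exp(2·t). Taking d/dt of v(t), we find a(t) = 32·exp(2·t). Using a(t) = 32·exp(2·t) and substituting t = log(4)/2, we find a = 128.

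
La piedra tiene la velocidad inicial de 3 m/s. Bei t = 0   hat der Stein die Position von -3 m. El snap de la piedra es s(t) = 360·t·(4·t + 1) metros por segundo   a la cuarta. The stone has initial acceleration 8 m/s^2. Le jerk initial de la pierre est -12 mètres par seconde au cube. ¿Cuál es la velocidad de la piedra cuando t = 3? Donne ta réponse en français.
Nous devons trouver l'intégrale de notre équation du snap s(t) = 360·t·(4·t + 1) 3 fois. En intégrant le snap et en utilisant la condition initiale j(0) = -12, nous obtenons j(t) = 480·t^3 + 180·t^2 - 12. L'intégrale du jerk est l'accélération. En utilisant a(0) = 8, nous obtenons a(t) = 120·t^4 + 60·t^3 - 12·t + 8. L'intégrale de l'accélération est la vitesse. En utilisant v(0) = 3, nous obtenons v(t) = 24·t^5 + 15·t^4 - 6·t^2 + 8·t + 3. De l'équation de la vitesse v(t) = 24·t^5 + 15·t^4 - 6·t^2 + 8·t + 3, nous substituons t = 3 pour obtenir v = 7020.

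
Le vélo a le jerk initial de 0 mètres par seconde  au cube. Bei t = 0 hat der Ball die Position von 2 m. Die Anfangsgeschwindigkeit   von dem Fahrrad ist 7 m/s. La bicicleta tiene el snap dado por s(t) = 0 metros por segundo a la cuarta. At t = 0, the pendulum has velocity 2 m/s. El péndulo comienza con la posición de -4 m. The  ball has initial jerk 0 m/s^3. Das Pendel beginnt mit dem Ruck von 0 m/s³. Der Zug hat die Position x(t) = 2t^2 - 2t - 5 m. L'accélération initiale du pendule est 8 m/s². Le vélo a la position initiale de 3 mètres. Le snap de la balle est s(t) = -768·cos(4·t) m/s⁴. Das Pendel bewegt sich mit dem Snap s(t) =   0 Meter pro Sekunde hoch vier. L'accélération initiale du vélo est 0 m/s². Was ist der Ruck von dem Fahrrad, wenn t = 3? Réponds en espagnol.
Debemos encontrar la antiderivada de nuestra ecuación del snap s(t) = 0 1 vez. Integrando el snap y usando la condición inicial j(0) = 0, obtenemos j(t) = 0. Usando j(t) = 0 y sustituyendo t = 3, encontramos j = 0.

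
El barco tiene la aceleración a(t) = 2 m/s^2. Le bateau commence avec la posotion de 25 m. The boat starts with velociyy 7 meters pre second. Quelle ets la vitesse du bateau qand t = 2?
Nous devons trouver l'intégrale de notre équation de l'accélération a(t) = 2 1 fois. La primitive de l'accélération, avec v(0) = 7, donne la vitesse: v(t) = 2·t + 7. En utilisant v(t) = 2·t + 7 et en substituant t = 2, nous trouvons v = 11.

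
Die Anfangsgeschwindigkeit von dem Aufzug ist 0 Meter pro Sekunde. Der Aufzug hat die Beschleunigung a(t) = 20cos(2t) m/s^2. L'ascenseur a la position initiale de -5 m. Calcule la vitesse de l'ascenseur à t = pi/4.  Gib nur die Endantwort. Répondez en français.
La réponse est 10.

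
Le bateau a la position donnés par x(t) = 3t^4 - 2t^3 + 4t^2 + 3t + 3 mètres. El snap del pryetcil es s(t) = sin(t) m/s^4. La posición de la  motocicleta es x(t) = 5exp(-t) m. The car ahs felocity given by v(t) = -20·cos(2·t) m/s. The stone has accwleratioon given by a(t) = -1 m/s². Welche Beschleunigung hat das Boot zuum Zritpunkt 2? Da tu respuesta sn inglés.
Starting from position x(t) = 3·t^4 - 2·t^3 + 4·t^2 + 3·t + 3, we take 2 derivatives. The derivative of position gives velocity: v(t) = 12·t^3 - 6·t^2 + 8·t + 3. Taking d/dt of v(t), we find a(t) = 36·t^2 - 12·t + 8. From the given acceleration equation a(t) = 36·t^2 - 12·t + 8, we substitute t = 2 to get a = 128.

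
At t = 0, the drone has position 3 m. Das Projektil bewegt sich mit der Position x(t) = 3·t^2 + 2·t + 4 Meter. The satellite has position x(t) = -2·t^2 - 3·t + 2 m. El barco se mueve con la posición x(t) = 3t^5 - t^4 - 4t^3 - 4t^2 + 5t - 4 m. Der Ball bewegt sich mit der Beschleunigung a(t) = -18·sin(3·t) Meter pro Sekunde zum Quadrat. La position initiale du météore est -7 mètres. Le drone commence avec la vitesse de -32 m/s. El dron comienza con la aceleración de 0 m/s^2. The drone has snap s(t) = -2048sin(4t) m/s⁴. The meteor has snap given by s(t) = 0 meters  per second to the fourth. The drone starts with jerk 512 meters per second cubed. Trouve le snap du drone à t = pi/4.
Nous avons le snap s(t) = -2048·sin(4·t). En substituant t = pi/4: s(pi/4) = 0.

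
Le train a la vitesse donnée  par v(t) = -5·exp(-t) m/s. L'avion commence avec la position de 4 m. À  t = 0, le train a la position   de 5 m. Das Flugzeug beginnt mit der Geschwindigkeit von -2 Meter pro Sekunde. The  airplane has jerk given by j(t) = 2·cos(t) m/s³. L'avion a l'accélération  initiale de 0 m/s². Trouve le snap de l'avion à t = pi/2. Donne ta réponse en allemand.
Ausgehend von dem Ruck j(t) = 2·cos(t), nehmen wir 1 Ableitung. Durch Ableiten von dem Ruck erhalten wir den Snap: s(t) = -2·sin(t). Aus der Gleichung für den Snap s(t) = -2·sin(t), setzen wir t = pi/2 ein und erhalten s = -2.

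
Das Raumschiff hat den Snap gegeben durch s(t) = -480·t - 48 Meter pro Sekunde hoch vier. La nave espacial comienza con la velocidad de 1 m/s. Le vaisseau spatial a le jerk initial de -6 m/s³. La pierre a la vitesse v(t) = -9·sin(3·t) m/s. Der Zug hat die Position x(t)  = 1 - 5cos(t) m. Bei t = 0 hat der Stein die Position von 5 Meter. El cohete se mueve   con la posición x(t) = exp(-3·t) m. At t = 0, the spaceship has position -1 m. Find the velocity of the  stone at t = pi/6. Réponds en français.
Nous avons la vitesse v(t) = -9·sin(3·t). En substituant t = pi/6: v(pi/6) = -9.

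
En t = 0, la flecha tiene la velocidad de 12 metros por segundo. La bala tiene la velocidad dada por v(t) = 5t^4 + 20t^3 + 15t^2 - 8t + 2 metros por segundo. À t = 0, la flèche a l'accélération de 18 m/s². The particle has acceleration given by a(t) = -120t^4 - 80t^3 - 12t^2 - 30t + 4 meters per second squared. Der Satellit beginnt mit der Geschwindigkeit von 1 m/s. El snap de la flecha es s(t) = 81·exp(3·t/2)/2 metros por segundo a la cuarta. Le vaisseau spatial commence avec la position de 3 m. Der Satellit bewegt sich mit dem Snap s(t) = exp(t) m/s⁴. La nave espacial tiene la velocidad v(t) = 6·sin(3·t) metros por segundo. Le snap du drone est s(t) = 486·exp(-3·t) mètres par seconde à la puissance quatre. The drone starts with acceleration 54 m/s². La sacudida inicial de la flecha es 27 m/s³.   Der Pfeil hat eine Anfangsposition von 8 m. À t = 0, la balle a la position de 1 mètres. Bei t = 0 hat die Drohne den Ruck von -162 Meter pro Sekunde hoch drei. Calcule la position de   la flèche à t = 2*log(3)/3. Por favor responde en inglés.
We must find the integral of our snap equation s(t) = 81·exp(3·t/2)/2 4 times. Integrating snap and using the initial condition j(0) = 27, we get j(t) = 27·exp(3·t/2). Finding the integral of j(t) and using a(0) = 18: a(t) = 18·exp(3·t/2). Taking ∫a(t)dt and applying v(0) = 12, we find v(t) = 12·exp(3·t/2). Integrating velocity and using the initial condition x(0) = 8, we get x(t) = 8·exp(3·t/2). From the given position equation x(t) = 8·exp(3·t/2), we substitute t = 2*log(3)/3 to get x = 24.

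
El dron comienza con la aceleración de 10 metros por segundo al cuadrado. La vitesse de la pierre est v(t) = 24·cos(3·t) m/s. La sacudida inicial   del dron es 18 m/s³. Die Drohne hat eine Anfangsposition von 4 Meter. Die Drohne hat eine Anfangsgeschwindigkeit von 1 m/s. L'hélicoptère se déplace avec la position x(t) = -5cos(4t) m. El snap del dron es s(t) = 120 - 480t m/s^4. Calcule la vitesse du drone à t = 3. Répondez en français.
Pour résoudre ceci, nous devons prendre 3 primitives de notre équation du snap s(t) = 120 - 480·t. La primitive du snap, avec j(0) = 18, donne le jerk: j(t) = -240·t^2 + 120·t + 18. En intégrant le jerk et en utilisant la condition initiale a(0) = 10, nous obtenons a(t) = -80·t^3 + 60·t^2 + 18·t + 10. La primitive de l'accélération est la vitesse. En utilisant v(0) = 1, nous obtenons v(t) = -20·t^4 + 20·t^3 + 9·t^2 + 10·t + 1. Nous avons la vitesse v(t) = -20·t^4 + 20·t^3 + 9·t^2 + 10·t + 1. En substituant t = 3: v(3) = -968.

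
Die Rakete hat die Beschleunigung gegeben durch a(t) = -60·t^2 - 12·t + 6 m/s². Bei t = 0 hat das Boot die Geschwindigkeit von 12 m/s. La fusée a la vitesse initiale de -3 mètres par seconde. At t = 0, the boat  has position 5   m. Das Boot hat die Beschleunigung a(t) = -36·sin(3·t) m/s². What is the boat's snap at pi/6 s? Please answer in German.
Wir müssen unsere Gleichung für die Beschleunigung a(t) = -36·sin(3·t) 2-mal ableiten. Durch Ableiten von der Beschleunigung erhalten wir den Ruck: j(t) = -108·cos(3·t). Durch Ableiten von dem Ruck erhalten wir den Snap: s(t) = 324·sin(3·t). Aus der Gleichung für den Snap s(t) = 324·sin(3·t), setzen wir t = pi/6 ein und erhalten s = 324.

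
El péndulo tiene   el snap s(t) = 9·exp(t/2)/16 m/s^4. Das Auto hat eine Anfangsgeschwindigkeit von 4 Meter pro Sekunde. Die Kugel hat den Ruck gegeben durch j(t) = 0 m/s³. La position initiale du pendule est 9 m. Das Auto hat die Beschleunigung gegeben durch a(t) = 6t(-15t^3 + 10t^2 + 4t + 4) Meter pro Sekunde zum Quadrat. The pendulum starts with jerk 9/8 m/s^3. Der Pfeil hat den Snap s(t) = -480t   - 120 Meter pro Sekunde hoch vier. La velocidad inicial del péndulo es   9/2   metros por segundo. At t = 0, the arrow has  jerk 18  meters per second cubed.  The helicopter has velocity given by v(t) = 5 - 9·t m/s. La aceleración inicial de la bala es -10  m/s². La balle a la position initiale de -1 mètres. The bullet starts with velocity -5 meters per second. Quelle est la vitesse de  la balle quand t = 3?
En partant du jerk j(t) = 0, nous prenons 2 primitives. En intégrant le jerk et en utilisant la condition initiale a(0) = -10, nous obtenons a(t) = -10. La primitive de l'accélération, avec v(0) = -5, donne la vitesse: v(t) = -10·t - 5. En utilisant v(t) = -10·t - 5 et en substituant t = 3, nous trouvons v = -35.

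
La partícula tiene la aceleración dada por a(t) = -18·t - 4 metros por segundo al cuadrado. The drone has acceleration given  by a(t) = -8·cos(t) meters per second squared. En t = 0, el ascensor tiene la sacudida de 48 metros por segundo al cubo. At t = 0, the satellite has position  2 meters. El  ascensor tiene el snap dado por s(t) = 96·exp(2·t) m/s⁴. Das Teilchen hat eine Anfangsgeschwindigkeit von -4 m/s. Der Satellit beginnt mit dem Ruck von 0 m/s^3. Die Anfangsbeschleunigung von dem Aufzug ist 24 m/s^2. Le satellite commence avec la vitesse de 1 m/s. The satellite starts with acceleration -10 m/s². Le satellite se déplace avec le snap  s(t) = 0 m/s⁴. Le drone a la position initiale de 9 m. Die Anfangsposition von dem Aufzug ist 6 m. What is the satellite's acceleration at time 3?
Starting from snap s(t) = 0, we take 2 integrals. The antiderivative of snap, with j(0) = 0, gives jerk: j(t) = 0. The integral of jerk is acceleration. Using a(0) = -10, we get a(t) = -10. From the given acceleration equation a(t) = -10, we substitute t = 3 to get a = -10.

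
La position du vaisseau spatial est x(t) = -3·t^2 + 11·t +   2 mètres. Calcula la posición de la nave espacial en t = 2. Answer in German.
Aus der Gleichung für die Position x(t) = -3·t^2 + 11·t + 2, setzen wir t = 2 ein und erhalten x = 12.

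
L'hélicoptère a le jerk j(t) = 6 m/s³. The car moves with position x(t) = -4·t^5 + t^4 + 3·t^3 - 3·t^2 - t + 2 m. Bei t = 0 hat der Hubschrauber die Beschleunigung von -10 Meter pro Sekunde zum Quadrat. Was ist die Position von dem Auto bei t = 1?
Mit x(t) = -4·t^5 + t^4 + 3·t^3 - 3·t^2 - t + 2 und Einsetzen von t = 1, finden wir x = -2.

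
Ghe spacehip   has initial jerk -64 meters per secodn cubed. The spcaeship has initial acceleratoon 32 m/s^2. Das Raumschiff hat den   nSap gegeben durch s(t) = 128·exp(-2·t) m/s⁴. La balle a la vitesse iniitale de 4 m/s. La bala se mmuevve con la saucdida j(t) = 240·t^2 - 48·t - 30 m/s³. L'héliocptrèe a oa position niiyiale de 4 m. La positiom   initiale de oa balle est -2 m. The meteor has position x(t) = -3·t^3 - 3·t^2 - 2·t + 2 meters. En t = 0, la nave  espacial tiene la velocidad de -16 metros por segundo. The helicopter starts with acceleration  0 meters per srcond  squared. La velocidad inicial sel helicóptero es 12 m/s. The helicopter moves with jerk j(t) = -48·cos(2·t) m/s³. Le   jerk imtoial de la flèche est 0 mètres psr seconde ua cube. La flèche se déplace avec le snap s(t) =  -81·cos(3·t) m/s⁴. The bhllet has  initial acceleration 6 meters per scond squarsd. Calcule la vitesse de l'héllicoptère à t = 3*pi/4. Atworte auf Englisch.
To solve this, we need to take 2 integrals of our jerk equation j(t) = -48·cos(2·t). Integrating jerk and using the initial condition a(0) = 0, we get a(t) = -24·sin(2·t). The integral of acceleration is velocity. Using v(0) = 12, we get v(t) = 12·cos(2·t). We have velocity v(t) = 12·cos(2·t). Substituting t = 3*pi/4: v(3*pi/4) = 0.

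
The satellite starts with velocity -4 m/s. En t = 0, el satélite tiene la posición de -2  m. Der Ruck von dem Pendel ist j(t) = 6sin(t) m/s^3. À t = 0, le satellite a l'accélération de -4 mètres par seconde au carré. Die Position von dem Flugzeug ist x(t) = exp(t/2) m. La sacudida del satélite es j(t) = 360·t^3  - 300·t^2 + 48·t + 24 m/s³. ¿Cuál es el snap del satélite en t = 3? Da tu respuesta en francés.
Pour résoudre ceci, nous devons prendre 1 dérivée de notre équation du jerk j(t) = 360·t^3 - 300·t^2 + 48·t + 24. En dérivant le jerk, nous obtenons le snap: s(t) = 1080·t^2 - 600·t + 48. De l'équation du snap s(t) = 1080·t^2 - 600·t + 48, nous substituons t = 3 pour obtenir s = 7968.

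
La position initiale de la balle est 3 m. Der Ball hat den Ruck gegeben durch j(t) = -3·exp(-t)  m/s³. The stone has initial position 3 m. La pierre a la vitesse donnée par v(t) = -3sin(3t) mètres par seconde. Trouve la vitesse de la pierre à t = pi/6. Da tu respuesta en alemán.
Mit v(t) = -3·sin(3·t) und Einsetzen von t = pi/6, finden wir v = -3.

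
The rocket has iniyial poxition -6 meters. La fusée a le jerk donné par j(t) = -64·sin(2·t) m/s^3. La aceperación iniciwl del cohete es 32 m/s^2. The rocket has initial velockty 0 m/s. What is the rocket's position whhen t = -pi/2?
We need to integrate our jerk equation j(t) = -64·sin(2·t) 3 times. Taking ∫j(t)dt and applying a(0) = 32, we find a(t) = 32·cos(2·t). Finding the integral of a(t) and using v(0) = 0: v(t) = 16·sin(2·t). Finding the integral of v(t) and using x(0) = -6: x(t) = 2 - 8·cos(2·t). We have position x(t) = 2 - 8·cos(2·t). Substituting t = -pi/2: x(-pi/2) = 10.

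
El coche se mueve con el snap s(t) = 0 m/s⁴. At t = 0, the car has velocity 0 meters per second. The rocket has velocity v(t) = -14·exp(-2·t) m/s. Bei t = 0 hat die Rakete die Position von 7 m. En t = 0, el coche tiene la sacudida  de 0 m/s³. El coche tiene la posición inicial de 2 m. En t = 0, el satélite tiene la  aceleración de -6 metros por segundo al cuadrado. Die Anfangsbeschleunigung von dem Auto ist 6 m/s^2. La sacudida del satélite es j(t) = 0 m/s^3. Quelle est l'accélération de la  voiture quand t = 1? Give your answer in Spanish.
Para resolver esto, necesitamos tomar 2 integrales de nuestra ecuación del snap s(t) = 0. La antiderivada del snap es la sacudida. Usando j(0) = 0, obtenemos j(t) = 0. La integral de la sacudida, con a(0) = 6, da la aceleración: a(t) = 6. De la ecuación de la aceleración a(t) = 6, sustituimos t = 1 para obtener a = 6.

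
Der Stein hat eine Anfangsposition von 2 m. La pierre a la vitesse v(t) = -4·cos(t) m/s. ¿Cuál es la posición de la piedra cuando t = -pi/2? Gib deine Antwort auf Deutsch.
Wir müssen die Stammfunktion unserer Gleichung für die Geschwindigkeit v(t) = -4·cos(t) 1-mal finden. Durch Integration von der Geschwindigkeit und Verwendung der Anfangsbedingung x(0) = 2, erhalten wir x(t) = 2 - 4·sin(t). Mit x(t) = 2 - 4·sin(t) und Einsetzen von t = -pi/2, finden wir x = 6.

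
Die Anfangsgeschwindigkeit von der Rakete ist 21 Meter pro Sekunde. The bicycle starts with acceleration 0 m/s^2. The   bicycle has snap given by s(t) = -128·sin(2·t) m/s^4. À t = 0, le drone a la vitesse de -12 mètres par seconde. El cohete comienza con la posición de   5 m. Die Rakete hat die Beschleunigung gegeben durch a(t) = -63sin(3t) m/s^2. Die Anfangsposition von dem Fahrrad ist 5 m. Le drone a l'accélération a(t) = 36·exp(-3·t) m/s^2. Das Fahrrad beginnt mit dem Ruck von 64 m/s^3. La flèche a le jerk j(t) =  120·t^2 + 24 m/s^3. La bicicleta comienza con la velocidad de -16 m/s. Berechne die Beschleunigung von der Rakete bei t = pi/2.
Mit a(t) = -63·sin(3·t) und Einsetzen von t = pi/2, finden wir a = 63.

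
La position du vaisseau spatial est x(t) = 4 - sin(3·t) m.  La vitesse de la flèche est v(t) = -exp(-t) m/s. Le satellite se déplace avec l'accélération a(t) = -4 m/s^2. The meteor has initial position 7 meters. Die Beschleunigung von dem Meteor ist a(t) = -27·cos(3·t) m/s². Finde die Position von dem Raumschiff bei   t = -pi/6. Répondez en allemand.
Wir haben die Position x(t) = 4 - sin(3·t). Durch Einsetzen von t = -pi/6: x(-pi/6) = 5.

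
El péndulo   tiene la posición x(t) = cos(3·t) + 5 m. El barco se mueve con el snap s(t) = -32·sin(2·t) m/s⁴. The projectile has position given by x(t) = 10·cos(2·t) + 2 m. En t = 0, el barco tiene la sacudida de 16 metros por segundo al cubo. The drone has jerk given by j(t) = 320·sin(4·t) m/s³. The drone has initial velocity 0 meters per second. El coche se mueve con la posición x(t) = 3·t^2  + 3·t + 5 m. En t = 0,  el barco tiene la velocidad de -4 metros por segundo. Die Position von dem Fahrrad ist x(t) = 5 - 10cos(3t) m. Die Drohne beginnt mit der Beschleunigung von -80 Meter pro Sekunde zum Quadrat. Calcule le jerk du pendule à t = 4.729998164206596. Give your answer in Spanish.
Para resolver esto, necesitamos tomar 3 derivadas de nuestra ecuación de la posición x(t) = cos(3·t) + 5. La derivada de la posición da la velocidad: v(t) = -3·sin(3·t). Tomando d/dt de v(t), encontramos a(t) = -9·cos(3·t). Tomando d/dt de a(t), encontramos j(t) = 27·sin(3·t). Tenemos la sacudida j(t) = 27·sin(3·t). Sustituyendo t = 4.729998164206596: j(4.729998164206596) = 26.9623336333903.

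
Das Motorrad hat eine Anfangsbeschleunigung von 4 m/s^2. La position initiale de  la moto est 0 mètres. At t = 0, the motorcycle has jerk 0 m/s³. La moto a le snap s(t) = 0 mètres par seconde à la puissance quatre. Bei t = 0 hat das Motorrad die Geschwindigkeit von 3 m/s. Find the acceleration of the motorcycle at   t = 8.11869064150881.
We need to integrate our snap equation s(t) = 0 2 times. The antiderivative of snap is jerk. Using j(0) = 0, we get j(t) = 0. Integrating jerk and using the initial condition a(0) = 4, we get a(t) = 4. We have acceleration a(t) = 4. Substituting t = 8.11869064150881: a(8.11869064150881) = 4.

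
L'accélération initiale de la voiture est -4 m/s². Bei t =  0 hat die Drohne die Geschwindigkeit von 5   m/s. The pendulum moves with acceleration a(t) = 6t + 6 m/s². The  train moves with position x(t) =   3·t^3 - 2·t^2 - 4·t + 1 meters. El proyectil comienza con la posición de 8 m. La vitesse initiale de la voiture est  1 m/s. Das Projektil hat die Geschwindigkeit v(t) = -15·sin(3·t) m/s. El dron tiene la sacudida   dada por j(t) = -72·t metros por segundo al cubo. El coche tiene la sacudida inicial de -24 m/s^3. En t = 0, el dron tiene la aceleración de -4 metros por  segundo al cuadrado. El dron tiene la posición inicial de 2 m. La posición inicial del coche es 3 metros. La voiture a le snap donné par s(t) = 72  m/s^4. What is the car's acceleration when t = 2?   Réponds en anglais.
We must find the antiderivative of our snap equation s(t) = 72 2 times. Integrating snap and using the initial condition j(0) = -24, we get j(t) = 72·t - 24. Finding the antiderivative of j(t) and using a(0) = -4: a(t) = 36·t^2 - 24·t - 4. We have acceleration a(t) = 36·t^2 - 24·t - 4. Substituting t = 2: a(2) = 92.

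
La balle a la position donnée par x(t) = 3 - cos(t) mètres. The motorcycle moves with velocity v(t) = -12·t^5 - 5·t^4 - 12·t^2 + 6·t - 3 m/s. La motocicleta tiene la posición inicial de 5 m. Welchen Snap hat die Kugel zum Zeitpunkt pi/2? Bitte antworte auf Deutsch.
Wir müssen unsere Gleichung für die Position x(t) = 3 - cos(t) 4-mal ableiten. Die Ableitung von der Position ergibt die Geschwindigkeit: v(t) = sin(t). Durch Ableiten von der Geschwindigkeit erhalten wir die Beschleunigung: a(t) = cos(t). Durch Ableiten von der Beschleunigung erhalten wir den Ruck: j(t) = -sin(t). Mit d/dt von j(t) finden wir s(t) = -cos(t). Wir haben den Snap s(t) = -cos(t). Durch Einsetzen von t = pi/2: s(pi/2) = 0.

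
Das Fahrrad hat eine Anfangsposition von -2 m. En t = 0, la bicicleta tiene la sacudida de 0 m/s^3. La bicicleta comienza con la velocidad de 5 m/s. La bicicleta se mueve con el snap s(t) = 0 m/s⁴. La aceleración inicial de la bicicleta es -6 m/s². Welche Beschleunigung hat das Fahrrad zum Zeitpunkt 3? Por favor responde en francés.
Pour résoudre ceci, nous devons prendre 2 primitives de notre équation du snap s(t) = 0. En intégrant le snap et en utilisant la condition initiale j(0) = 0, nous obtenons j(t) = 0. La primitive du jerk, avec a(0) = -6, donne l'accélération: a(t) = -6. De l'équation de l'accélération a(t) = -6, nous substituons t = 3 pour obtenir a = -6.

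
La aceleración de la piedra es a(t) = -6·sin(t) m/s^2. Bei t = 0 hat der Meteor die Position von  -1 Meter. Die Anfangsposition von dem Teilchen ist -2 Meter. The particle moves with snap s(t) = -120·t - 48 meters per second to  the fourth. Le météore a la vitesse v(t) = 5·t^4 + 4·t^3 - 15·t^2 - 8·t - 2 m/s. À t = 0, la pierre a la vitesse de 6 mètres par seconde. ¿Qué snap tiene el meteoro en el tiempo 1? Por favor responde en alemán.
Ausgehend von der Geschwindigkeit v(t) = 5·t^4 + 4·t^3 - 15·t^2 - 8·t - 2, nehmen wir 3 Ableitungen. Die Ableitung von der Geschwindigkeit ergibt die Beschleunigung: a(t) = 20·t^3 + 12·t^2 - 30·t - 8. Die Ableitung von der Beschleunigung ergibt den Ruck: j(t) = 60·t^2 + 24·t - 30. Durch Ableiten von dem Ruck erhalten wir den Snap: s(t) = 120·t + 24. Wir haben den Snap s(t) = 120·t + 24. Durch Einsetzen von t = 1: s(1) = 144.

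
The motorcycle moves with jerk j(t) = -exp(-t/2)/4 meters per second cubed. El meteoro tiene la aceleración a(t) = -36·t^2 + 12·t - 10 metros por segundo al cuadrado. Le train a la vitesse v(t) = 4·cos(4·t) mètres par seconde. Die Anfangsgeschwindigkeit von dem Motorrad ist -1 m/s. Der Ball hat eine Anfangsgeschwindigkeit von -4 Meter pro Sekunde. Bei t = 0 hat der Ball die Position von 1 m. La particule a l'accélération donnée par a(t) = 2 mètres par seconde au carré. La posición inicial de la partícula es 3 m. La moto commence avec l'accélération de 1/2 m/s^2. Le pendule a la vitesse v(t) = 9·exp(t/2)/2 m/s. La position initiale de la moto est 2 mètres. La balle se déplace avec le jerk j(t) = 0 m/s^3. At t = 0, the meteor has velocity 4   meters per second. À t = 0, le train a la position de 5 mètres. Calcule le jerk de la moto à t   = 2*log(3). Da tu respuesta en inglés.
We have jerk j(t) = -exp(-t/2)/4. Substituting t = 2*log(3): j(2*log(3)) = -1/12.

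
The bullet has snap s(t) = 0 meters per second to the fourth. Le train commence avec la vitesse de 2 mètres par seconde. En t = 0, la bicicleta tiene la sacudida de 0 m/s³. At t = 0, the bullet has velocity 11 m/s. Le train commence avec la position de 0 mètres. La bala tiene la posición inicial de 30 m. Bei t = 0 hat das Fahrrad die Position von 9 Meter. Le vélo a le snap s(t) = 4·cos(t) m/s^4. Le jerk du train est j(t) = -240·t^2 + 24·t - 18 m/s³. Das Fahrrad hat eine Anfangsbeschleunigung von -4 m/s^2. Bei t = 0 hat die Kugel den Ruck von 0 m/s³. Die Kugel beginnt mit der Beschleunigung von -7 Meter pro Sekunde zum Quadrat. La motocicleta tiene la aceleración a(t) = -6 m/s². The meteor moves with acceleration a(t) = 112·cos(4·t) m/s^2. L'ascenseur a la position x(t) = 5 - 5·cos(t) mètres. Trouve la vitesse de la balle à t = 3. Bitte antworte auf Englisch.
We must find the integral of our snap equation s(t) = 0 3 times. The integral of snap, with j(0) = 0, gives jerk: j(t) = 0. Integrating jerk and using the initial condition a(0) = -7, we get a(t) = -7. Integrating acceleration and using the initial condition v(0) = 11, we get v(t) = 11 - 7·t. We have velocity v(t) = 11 - 7·t. Substituting t = 3: v(3) = -10.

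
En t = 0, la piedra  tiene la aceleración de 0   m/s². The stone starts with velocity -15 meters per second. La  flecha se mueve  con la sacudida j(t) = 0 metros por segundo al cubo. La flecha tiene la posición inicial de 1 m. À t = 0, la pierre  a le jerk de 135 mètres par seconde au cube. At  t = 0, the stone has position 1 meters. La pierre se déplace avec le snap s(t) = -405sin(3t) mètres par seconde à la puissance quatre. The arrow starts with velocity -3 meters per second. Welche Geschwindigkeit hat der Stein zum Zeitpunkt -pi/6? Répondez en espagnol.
Partiendo del snap s(t) = -405·sin(3·t), tomamos 3 integrales. La integral del snap es la sacudida. Usando j(0) = 135, obtenemos j(t) = 135·cos(3·t). La antiderivada de la sacudida, con a(0) = 0, da la aceleración: a(t) = 45·sin(3·t). Tomando ∫a(t)dt y aplicando v(0) = -15, encontramos v(t) = -15·cos(3·t). Usando v(t) = -15·cos(3·t) y sustituyendo t = -pi/6, encontramos v = 0.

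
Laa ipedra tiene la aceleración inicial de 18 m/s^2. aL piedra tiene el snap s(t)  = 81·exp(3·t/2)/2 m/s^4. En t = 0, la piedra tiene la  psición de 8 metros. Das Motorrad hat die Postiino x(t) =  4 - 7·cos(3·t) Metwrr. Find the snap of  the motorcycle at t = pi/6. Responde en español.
Debemos derivar nuestra ecuación de la posición x(t) = 4 - 7·cos(3·t) 4 veces. Derivando la posición, obtenemos la velocidad: v(t) = 21·sin(3·t). La derivada de la velocidad da la aceleración: a(t) = 63·cos(3·t). La derivada de la aceleración da la sacudida: j(t) = -189·sin(3·t). Derivando la sacudida, obtenemos el snap: s(t) = -567·cos(3·t). Tenemos el snap s(t) = -567·cos(3·t). Sustituyendo t = pi/6: s(pi/6) = 0.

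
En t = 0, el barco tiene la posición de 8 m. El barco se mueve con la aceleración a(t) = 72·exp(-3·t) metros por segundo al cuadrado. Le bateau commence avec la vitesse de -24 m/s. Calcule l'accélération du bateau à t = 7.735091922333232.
De l'équation de l'accélération a(t) = 72·exp(-3·t), nous substituons t = 7.735091922333232 pour obtenir a = 6.01740551568791E-9.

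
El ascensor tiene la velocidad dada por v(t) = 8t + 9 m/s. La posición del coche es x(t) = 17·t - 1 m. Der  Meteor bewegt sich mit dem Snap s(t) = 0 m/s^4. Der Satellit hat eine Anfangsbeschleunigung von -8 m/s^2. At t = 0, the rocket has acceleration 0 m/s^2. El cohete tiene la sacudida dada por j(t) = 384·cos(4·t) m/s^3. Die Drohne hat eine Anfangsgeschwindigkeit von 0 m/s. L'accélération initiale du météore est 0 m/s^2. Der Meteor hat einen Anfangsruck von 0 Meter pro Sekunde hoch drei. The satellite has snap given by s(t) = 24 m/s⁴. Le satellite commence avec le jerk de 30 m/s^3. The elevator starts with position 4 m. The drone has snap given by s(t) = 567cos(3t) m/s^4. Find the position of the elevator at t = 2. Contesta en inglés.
To find the answer, we compute 1 antiderivative of v(t) = 8·t + 9. Finding the integral of v(t) and using x(0) = 4: x(t) = 4·t^2 + 9·t + 4. We have position x(t) = 4·t^2 + 9·t + 4. Substituting t = 2: x(2) = 38.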